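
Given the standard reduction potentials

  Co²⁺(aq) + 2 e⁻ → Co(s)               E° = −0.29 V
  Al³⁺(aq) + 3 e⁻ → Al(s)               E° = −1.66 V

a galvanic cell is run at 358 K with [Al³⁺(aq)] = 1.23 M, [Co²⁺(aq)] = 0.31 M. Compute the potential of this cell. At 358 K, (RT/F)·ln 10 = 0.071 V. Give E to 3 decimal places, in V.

Since E°(Co²⁺/Co) > E°(Al³⁺/Al), Co²⁺/Co serves as the cathode.
E°cell = −0.29 − (−1.66) = +1.37 V, with n = 6 electrons transferred.
Balancing gives 3 Co²⁺(aq) + 2 Al(s) → 3 Co(s) + 2 Al³⁺(aq); hence Q = [Al³⁺(aq)]^2 / [Co²⁺(aq)]^3 = 50.8 (log Q = 1.706).
E = E° − (0.071/n)·log Q = +1.37 − (0.071/6)(1.706) = +1.350 V.

+1.350 V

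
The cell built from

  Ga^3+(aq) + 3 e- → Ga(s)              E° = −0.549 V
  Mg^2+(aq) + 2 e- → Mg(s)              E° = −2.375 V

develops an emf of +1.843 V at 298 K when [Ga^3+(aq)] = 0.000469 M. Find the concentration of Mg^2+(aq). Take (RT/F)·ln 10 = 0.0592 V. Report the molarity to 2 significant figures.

The Ga³⁺/Ga couple has the larger reduction potential, so it is the cathode: E°cell = −0.549 − (−2.375) = +1.826 V and n = 6.
Since E = E° − (0.0592/n)·log Q, log Q = n(E° − E)/0.0592 = −1.723.
For 2 Ga^3+(aq) + 3 Mg(s) → 2 Ga(s) + 3 Mg^2+(aq), the reaction quotient is Q = [Mg^2+(aq)]^3 / [Ga^3+(aq)]^2.
Solving for the unknown gives log [Mg^2+(aq)] = −2.794, so [Mg^2+(aq)] ≈ 0.0016 M.

0.0016 M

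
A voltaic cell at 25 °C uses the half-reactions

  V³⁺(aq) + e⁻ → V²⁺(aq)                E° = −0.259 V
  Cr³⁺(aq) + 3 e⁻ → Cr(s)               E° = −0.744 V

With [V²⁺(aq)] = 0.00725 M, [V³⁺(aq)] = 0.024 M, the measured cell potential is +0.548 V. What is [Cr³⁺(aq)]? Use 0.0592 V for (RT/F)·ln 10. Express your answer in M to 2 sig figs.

The V³⁺/V²⁺ couple has the larger reduction potential, so it is the cathode: E°cell = −0.259 − (−0.744) = +0.485 V and n = 3.
Since E = E° − (0.0592/n)·log Q, log Q = n(E° − E)/0.0592 = −3.193.
For 3 V³⁺(aq) + Cr(s) → 3 V²⁺(aq) + Cr³⁺(aq), the reaction quotient is Q = ([V²⁺(aq)]^3·[Cr³⁺(aq)]) / [V³⁺(aq)]^3.
Isolating [Cr³⁺(aq)] in Q = 10^{−3.193} yields log [Cr³⁺(aq)] = −1.633, i.e. 0.023 M.

0.023 M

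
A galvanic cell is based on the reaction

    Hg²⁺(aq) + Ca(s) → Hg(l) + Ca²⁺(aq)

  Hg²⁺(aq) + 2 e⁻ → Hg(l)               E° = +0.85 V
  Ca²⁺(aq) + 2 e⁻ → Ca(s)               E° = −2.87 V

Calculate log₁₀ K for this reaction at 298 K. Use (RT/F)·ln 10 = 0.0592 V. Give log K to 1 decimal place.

log K = 125.7

The Hg²⁺/Hg couple is reduced (cathode); E°cell = +0.85 − (−2.87) = +3.72 V with n = 2.
At equilibrium E = 0, so log K = nE°cell / 0.0592 = (2)(+3.72) / 0.0592 = 125.7.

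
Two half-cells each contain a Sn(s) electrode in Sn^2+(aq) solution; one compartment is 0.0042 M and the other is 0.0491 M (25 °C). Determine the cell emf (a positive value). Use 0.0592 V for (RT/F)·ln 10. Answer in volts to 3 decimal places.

0.032 V

For a concentration cell E°cell = 0, since both electrodes use the same couple.
The compartment with the higher Sn^2+(aq) concentration (0.0491 M) acts as the cathode; ions are reduced there and produced at the dilute (0.0042 M) anode.
With n = 2, Ecell = −(0.0592/2)·log([dilute]/[conc]) = −(0.0592/2)·log(0.0042/0.0491) = +0.032 V.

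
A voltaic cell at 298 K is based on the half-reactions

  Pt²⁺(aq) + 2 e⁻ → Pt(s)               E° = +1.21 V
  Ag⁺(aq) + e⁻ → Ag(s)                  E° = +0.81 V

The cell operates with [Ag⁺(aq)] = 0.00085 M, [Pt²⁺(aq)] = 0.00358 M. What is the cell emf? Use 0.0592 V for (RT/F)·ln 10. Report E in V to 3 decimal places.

Since E°(Pt²⁺/Pt) > E°(Ag⁺/Ag), Pt²⁺/Pt serves as the cathode.
E°cell = E°cat − E°an = +1.21 − (+0.81) = +0.40 V; n = 2.
The balanced reaction is Pt²⁺(aq) + 2 Ag(s) → Pt(s) + 2 Ag⁺(aq), so Q = [Ag⁺(aq)]^2 / [Pt²⁺(aq)] = 0.000202 and log Q = −3.695.
Applying E = E° − (RT ln10/nF)·log Q gives +0.40 − (0.0592/2)(−3.695) = +0.509 V.

+0.509 V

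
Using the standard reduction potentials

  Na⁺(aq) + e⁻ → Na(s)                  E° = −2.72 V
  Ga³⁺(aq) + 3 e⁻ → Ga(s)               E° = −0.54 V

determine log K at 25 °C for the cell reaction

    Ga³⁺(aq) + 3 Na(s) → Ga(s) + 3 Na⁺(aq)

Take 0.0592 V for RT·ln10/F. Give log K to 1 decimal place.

log K = 110.5

The Ga³⁺/Ga couple is reduced (cathode); E°cell = −0.54 − (−2.72) = +2.18 V with n = 3.
At equilibrium E = 0, so log K = nE°cell / 0.0592 = (3)(+2.18) / 0.0592 = 110.5.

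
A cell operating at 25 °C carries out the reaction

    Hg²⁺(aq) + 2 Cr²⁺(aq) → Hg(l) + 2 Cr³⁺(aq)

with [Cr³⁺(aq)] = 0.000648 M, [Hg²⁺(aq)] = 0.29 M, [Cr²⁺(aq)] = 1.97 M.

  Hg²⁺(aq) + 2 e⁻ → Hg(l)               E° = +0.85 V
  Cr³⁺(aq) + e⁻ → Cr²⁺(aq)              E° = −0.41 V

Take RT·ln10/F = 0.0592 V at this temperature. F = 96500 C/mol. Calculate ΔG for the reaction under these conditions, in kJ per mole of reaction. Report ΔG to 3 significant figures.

−280 kJ/mol

The standard cell potential is +0.85 − (−0.41) = +1.26 V, with n = 2 electrons in the balanced equation.
The reaction quotient is [Cr³⁺(aq)]^2 / ([Hg²⁺(aq)]·[Cr²⁺(aq)]^2) = 3.73×10^−7; by Nernst, E = +1.26 − (0.0592/2)(−6.428) = +1.4503 V.
ΔG = −nFE = −(2)(96500)(+1.4503) J/mol = −280 kJ/mol.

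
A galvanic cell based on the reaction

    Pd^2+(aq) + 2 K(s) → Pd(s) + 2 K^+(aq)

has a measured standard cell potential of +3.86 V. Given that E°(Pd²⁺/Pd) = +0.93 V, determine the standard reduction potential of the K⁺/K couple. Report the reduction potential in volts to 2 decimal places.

−2.93 V

In the reaction as written the Pd²⁺/Pd couple is reduced (cathode) and K⁺/K is oxidized (anode), so E°cell = E°(Pd²⁺/Pd) − E°(K⁺/K).
E°(K⁺/K) = E°(cathode) − E°cell = +0.93 − (+3.86) = −2.93 V.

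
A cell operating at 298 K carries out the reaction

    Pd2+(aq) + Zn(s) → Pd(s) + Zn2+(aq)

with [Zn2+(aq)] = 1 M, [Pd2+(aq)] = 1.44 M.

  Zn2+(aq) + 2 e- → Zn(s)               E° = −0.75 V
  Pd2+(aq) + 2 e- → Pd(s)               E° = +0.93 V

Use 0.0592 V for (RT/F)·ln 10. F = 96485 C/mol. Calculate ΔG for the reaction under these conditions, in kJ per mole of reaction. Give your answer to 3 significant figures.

E°cell = +0.93 − (−0.75) = +1.68 V; the balanced reaction transfers n = 2 electrons.
Q = [Zn2+(aq)] / [Pd2+(aq)] = 0.694, so log Q = −0.158 and E = +1.68 − (0.0592/2)(−0.158) = +1.6847 V.
ΔG = −nFE = −(2)(96485)(+1.6847) J/mol = −325 kJ/mol.

−325 kJ/mol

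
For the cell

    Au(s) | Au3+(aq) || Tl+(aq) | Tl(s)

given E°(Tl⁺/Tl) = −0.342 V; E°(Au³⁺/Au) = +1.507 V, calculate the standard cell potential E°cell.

By convention the left-hand electrode in cell notation is the anode (oxidation) and the right-hand electrode is the cathode (reduction).
E°cell = E°(right) − E°(left) = −0.342 − (+1.507) = −1.849 V.
The negative sign shows that, as written, the cell would require an external voltage to drive the reaction.

−1.849 V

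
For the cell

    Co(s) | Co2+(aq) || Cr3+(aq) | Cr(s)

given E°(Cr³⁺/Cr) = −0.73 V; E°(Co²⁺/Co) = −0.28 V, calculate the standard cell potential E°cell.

By convention the left-hand electrode in cell notation is the anode (oxidation) and the right-hand electrode is the cathode (reduction).
E°cell = E°(right) − E°(left) = −0.73 − (−0.28) = −0.45 V.
The negative sign shows that, as written, the cell would require an external voltage to drive the reaction.

−0.45 V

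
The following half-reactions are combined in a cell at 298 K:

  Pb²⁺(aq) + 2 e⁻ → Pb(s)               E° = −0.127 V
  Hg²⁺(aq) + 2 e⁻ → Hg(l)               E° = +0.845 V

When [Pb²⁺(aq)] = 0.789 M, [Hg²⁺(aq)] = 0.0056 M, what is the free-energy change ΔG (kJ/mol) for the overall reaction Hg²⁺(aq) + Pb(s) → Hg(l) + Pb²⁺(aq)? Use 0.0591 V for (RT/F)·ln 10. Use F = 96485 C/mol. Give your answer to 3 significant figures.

The standard cell potential is +0.845 − (−0.127) = +0.972 V, with n = 2 electrons in the balanced equation.
Q = [Pb²⁺(aq)] / [Hg²⁺(aq)] = 141, so log Q = 2.149 and E = +0.972 − (0.0591/2)(2.149) = +0.9085 V.
Finally ΔG = −nFE = −(2)(96485 C/mol)(+0.9085 V) = −175 kJ/mol.

−175 kJ/mol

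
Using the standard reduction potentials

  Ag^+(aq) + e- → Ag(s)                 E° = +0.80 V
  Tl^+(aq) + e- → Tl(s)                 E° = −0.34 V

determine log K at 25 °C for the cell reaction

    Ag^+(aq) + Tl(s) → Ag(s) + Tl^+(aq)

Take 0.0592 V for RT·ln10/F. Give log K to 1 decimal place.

The Ag⁺/Ag couple is reduced (cathode); E°cell = +0.80 − (−0.34) = +1.14 V with n = 1.
At equilibrium E = 0, so log K = nE°cell / 0.0592 = (1)(+1.14) / 0.0592 = 19.3.

log K = 19.3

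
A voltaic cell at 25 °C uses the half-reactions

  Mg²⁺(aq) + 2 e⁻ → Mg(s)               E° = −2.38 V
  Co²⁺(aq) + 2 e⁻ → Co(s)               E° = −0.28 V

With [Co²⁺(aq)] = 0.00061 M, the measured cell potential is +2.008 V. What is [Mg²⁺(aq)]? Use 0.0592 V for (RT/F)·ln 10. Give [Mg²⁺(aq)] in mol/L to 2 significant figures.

0.78 M

Co²⁺/Co is the cathode (higher E°); E°cell = −0.28 − (−2.38) = +2.10 V with n = 2.
From the Nernst equation, log Q = n(E° − E)/0.0592 = 2·(+2.10 − (+2.008))/0.0592 = 3.108.
The balanced reaction is Co²⁺(aq) + Mg(s) → Co(s) + Mg²⁺(aq), so Q = [Mg²⁺(aq)] / [Co²⁺(aq)].
Isolating [Mg²⁺(aq)] in Q = 10^{3.108} yields log [Mg²⁺(aq)] = −0.107, i.e. 0.78 M.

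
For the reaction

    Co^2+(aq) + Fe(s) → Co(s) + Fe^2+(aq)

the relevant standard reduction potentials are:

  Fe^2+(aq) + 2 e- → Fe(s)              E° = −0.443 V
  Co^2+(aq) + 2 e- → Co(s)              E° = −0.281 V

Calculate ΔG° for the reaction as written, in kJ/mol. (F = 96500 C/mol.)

−31.3 kJ/mol

In the reaction as written Co^2+(aq) is reduced, so the Co²⁺/Co couple is the cathode and Fe²⁺/Fe is the anode.
E°cell = −0.281 − (−0.443) = +0.162 V; balancing electrons gives n = 2.
ΔG° = −nFE°cell = −(2)(96500)(+0.162) J/mol = −31.3 kJ/mol.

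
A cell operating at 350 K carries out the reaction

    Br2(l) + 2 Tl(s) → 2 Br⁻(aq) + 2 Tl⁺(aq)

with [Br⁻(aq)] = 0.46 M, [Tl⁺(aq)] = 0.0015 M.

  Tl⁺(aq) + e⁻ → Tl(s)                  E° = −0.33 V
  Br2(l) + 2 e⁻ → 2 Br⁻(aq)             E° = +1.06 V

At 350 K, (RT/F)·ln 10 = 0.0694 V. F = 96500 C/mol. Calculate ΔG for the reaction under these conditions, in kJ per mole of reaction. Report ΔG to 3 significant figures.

E°cell = +1.06 − (−0.33) = +1.39 V; the balanced reaction transfers n = 2 electrons.
The reaction quotient is [Br⁻(aq)]^2·[Tl⁺(aq)]^2 = 4.76×10^−7; by Nernst, E = +1.39 − (0.0694/2)(−6.322) = +1.6094 V.
Finally ΔG = −nFE = −(2)(96500 C/mol)(+1.6094 V) = −311 kJ/mol.

−311 kJ/mol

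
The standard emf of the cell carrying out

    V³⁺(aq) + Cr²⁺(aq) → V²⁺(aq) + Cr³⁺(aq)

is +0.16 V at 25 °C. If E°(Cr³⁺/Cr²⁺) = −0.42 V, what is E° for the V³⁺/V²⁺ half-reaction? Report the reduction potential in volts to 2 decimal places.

−0.26 V

In the reaction as written the V³⁺/V²⁺ couple is reduced (cathode) and Cr³⁺/Cr²⁺ is oxidized (anode), so E°cell = E°(V³⁺/V²⁺) − E°(Cr³⁺/Cr²⁺).
E°(V³⁺/V²⁺) = E°cell + E°(anode) = +0.16 + (−0.42) = −0.26 V.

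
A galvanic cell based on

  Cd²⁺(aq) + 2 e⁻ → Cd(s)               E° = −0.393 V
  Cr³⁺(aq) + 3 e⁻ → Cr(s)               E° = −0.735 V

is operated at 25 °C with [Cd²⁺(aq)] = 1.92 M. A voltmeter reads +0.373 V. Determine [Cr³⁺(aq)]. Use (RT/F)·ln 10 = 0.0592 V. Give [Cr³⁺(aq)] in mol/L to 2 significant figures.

0.071 M

The Cd²⁺/Cd couple has the larger reduction potential, so it is the cathode: E°cell = −0.393 − (−0.735) = +0.342 V and n = 6.
Rearranging E = E° − (0.0592/n)·log Q gives log Q = 6(+0.342 − (+0.373))/0.0592 = −3.142.
Balancing electrons gives 3 Cd²⁺(aq) + 2 Cr(s) → 3 Cd(s) + 2 Cr³⁺(aq); thus Q = [Cr³⁺(aq)]^2 / [Cd²⁺(aq)]^3.
Solving for the unknown gives log [Cr³⁺(aq)] = −1.146, so [Cr³⁺(aq)] ≈ 0.071 M.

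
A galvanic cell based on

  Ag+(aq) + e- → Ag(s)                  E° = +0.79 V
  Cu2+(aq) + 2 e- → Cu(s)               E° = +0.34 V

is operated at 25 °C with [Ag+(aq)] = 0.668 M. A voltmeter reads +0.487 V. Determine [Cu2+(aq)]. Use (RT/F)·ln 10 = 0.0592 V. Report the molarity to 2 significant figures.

With Ag⁺/Ag at the cathode and Cu²⁺/Cu at the anode, E°cell = +0.79 − (+0.34) = +0.45 V (n = 2).
Since E = E° − (0.0592/n)·log Q, log Q = n(E° − E)/0.0592 = −1.250.
For 2 Ag+(aq) + Cu(s) → 2 Ag(s) + Cu2+(aq), the reaction quotient is Q = [Cu2+(aq)] / [Ag+(aq)]^2.
Isolating [Cu2+(aq)] in Q = 10^{−1.250} yields log [Cu2+(aq)] = −1.600, i.e. 0.025 M.

0.025 M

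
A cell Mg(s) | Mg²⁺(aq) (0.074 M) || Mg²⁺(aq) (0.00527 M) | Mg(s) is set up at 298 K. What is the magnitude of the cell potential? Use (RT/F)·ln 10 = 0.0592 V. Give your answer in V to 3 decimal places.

For a concentration cell E°cell = 0, since both electrodes use the same couple.
The compartment with the higher Mg²⁺(aq) concentration (0.074 M) acts as the cathode; ions are reduced there and produced at the dilute (0.00527 M) anode.
With n = 2, Ecell = −(0.0592/2)·log([dilute]/[conc]) = −(0.0592/2)·log(0.00527/0.074) = +0.034 V.

0.034 V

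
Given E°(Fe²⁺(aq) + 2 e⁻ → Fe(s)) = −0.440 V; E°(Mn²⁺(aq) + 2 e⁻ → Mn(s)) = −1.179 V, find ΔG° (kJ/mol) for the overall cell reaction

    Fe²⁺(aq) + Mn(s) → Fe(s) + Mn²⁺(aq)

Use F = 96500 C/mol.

In the reaction as written Fe²⁺(aq) is reduced, so the Fe²⁺/Fe couple is the cathode and Mn²⁺/Mn is the anode.
E°cell = −0.440 − (−1.179) = +0.739 V; balancing electrons gives n = 2.
ΔG° = −nFE°cell = −(2)(96500)(+0.739) J/mol = −143 kJ/mol.

−143 kJ/mol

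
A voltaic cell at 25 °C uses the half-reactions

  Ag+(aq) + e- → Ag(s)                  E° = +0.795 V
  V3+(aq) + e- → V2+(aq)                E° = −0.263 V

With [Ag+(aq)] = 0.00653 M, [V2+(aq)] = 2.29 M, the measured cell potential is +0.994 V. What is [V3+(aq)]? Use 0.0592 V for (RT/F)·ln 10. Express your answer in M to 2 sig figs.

0.18 M

Ag⁺/Ag is the cathode (higher E°); E°cell = +0.795 − (−0.263) = +1.058 V with n = 1.
Since E = E° − (0.0592/n)·log Q, log Q = n(E° − E)/0.0592 = 1.081.
The balanced reaction is Ag+(aq) + V2+(aq) → Ag(s) + V3+(aq), so Q = [V3+(aq)] / ([Ag+(aq)]·[V2+(aq)]).
Substituting the known concentrations and solving, log [V3+(aq)] = −0.744 and [V3+(aq)] = 0.18 M.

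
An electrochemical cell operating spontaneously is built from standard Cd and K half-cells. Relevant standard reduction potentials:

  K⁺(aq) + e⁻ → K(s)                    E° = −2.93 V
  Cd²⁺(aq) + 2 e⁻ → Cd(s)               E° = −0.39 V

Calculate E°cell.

Of the two couples in this cell, the one with the more positive reduction potential is reduced at the cathode: here that is Cd²⁺/Cd (−0.39 V); K⁺/K (−2.93 V) is the anode.
E°cell = E°(cathode) − E°(anode) = −0.39 − (−2.93) = +2.54 V.

+2.54 V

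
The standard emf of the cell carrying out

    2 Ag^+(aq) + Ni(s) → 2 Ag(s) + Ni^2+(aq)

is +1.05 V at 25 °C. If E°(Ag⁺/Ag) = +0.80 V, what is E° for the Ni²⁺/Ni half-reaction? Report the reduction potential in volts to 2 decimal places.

In the reaction as written the Ag⁺/Ag couple is reduced (cathode) and Ni²⁺/Ni is oxidized (anode), so E°cell = E°(Ag⁺/Ag) − E°(Ni²⁺/Ni).
E°(Ni²⁺/Ni) = E°(cathode) − E°cell = +0.80 − (+1.05) = −0.25 V.

−0.25 V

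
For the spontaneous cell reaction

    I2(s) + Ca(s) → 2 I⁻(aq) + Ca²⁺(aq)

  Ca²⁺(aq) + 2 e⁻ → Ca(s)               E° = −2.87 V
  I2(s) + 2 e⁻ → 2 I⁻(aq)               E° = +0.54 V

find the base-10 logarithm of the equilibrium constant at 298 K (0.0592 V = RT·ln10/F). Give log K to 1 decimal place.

The I₂/I⁻ couple is reduced (cathode); E°cell = +0.54 − (−2.87) = +3.41 V with n = 2.
At equilibrium E = 0, so log K = nE°cell / 0.0592 = (2)(+3.41) / 0.0592 = 115.2.

log K = 115.2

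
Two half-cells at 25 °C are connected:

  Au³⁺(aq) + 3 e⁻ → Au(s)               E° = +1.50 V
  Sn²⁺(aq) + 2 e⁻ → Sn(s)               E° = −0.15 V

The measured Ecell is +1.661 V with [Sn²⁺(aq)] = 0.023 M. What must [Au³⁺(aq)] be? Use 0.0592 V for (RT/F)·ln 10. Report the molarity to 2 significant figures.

Au³⁺/Au is the cathode (higher E°); E°cell = +1.50 − (−0.15) = +1.65 V with n = 6.
From the Nernst equation, log Q = n(E° − E)/0.0592 = 6·(+1.65 − (+1.661))/0.0592 = −1.115.
For 2 Au³⁺(aq) + 3 Sn(s) → 2 Au(s) + 3 Sn²⁺(aq), the reaction quotient is Q = [Sn²⁺(aq)]^3 / [Au³⁺(aq)]^2.
Substituting the known concentrations and solving, log [Au³⁺(aq)] = −1.900 and [Au³⁺(aq)] = 0.013 M.

0.013 M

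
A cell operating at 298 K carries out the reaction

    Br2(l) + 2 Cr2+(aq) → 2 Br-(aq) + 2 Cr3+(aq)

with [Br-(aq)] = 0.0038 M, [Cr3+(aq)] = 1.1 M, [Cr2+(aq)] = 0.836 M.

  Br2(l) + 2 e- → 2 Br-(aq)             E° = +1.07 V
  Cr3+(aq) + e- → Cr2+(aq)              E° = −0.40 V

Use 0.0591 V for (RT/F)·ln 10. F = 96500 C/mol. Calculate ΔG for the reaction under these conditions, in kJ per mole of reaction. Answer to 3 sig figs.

The standard cell potential is +1.07 − (−0.40) = +1.47 V, with n = 2 electrons in the balanced equation.
The reaction quotient is ([Br-(aq)]^2·[Cr3+(aq)]^2) / [Cr2+(aq)]^2 = 2.5×10^−5; by Nernst, E = +1.47 − (0.0591/2)(−4.602) = +1.6060 V.
Finally ΔG = −nFE = −(2)(96500 C/mol)(+1.6060 V) = −310 kJ/mol.

−310 kJ/mol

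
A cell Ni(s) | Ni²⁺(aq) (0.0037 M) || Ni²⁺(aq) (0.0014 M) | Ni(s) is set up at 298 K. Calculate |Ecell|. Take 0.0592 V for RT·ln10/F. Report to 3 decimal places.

For a concentration cell E°cell = 0, since both electrodes use the same couple.
The compartment with the higher Ni²⁺(aq) concentration (0.0037 M) acts as the cathode; ions are reduced there and produced at the dilute (0.0014 M) anode.
With n = 2, Ecell = −(0.0592/2)·log([dilute]/[conc]) = −(0.0592/2)·log(0.0014/0.0037) = +0.012 V.

0.012 V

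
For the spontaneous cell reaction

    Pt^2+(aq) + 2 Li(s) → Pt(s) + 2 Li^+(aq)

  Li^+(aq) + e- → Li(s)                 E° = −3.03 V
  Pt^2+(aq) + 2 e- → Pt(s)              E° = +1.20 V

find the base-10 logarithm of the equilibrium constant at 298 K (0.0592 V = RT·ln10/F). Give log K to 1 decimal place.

The Pt²⁺/Pt couple is reduced (cathode); E°cell = +1.20 − (−3.03) = +4.23 V with n = 2.
At equilibrium E = 0, so log K = nE°cell / 0.0592 = (2)(+4.23) / 0.0592 = 142.9.

log K = 142.9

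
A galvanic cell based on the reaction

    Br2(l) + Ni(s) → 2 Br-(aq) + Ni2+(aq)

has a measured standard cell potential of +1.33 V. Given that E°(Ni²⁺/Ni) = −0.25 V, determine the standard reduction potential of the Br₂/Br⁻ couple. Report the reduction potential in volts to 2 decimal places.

In the reaction as written the Br₂/Br⁻ couple is reduced (cathode) and Ni²⁺/Ni is oxidized (anode), so E°cell = E°(Br₂/Br⁻) − E°(Ni²⁺/Ni).
E°(Br₂/Br⁻) = E°cell + E°(anode) = +1.33 + (−0.25) = +1.08 V.

+1.08 V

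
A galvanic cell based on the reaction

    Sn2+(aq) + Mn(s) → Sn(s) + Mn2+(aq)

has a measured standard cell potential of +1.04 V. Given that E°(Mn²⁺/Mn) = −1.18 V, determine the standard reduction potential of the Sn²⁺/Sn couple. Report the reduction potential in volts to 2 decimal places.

In the reaction as written the Sn²⁺/Sn couple is reduced (cathode) and Mn²⁺/Mn is oxidized (anode), so E°cell = E°(Sn²⁺/Sn) − E°(Mn²⁺/Mn).
E°(Sn²⁺/Sn) = E°cell + E°(anode) = +1.04 + (−1.18) = −0.14 V.

−0.14 V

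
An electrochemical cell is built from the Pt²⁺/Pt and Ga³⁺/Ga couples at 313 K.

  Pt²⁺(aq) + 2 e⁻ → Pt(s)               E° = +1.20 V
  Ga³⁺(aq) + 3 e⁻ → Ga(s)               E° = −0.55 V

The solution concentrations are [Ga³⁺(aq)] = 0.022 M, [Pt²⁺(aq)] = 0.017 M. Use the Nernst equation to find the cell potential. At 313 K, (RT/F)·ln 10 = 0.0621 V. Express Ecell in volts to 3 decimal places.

+1.729 V

The Pt²⁺/Pt couple has the more positive E°, so it is the cathode; Ga³⁺/Ga is the anode.
The standard potential is +1.20 − (−0.55) = +1.75 V and the balanced reaction transfers n = 6 electrons.
The balanced reaction is 3 Pt²⁺(aq) + 2 Ga(s) → 3 Pt(s) + 2 Ga³⁺(aq), so Q = [Ga³⁺(aq)]^2 / [Pt²⁺(aq)]^3 = 98.5 and log Q = 1.993.
Applying E = E° − (RT ln10/nF)·log Q gives +1.75 − (0.0621/6)(1.993) = +1.729 V.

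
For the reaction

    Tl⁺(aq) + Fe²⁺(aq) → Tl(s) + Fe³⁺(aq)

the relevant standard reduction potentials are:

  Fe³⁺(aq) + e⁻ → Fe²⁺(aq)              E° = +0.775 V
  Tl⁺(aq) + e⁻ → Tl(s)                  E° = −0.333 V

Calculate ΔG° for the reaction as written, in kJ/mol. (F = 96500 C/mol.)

In the reaction as written Tl⁺(aq) is reduced, so the Tl⁺/Tl couple is the cathode and Fe³⁺/Fe²⁺ is the anode.
E°cell = −0.333 − (+0.775) = −1.108 V; balancing electrons gives n = 1.
ΔG° = −nFE°cell = −(1)(96500)(−1.108) J/mol = +107 kJ/mol.

+107 kJ/mol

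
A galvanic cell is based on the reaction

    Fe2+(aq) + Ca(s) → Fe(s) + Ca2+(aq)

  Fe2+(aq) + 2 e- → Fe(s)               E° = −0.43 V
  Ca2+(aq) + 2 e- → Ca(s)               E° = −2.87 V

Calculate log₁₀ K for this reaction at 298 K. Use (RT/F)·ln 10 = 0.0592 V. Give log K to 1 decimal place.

log K = 82.4

The Fe²⁺/Fe couple is reduced (cathode); E°cell = −0.43 − (−2.87) = +2.44 V with n = 2.
At equilibrium E = 0, so log K = nE°cell / 0.0592 = (2)(+2.44) / 0.0592 = 82.4.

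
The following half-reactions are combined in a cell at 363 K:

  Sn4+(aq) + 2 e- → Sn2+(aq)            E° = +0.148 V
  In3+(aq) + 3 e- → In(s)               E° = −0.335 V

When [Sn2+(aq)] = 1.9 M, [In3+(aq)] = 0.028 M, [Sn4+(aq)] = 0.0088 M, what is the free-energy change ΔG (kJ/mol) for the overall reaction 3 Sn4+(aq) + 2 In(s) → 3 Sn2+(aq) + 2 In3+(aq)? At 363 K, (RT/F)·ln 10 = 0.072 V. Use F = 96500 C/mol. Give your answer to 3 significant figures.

−253 kJ/mol

E°cell = +0.148 − (−0.335) = +0.483 V; the balanced reaction transfers n = 6 electrons.
Here Q = ([Sn2+(aq)]^3·[In3+(aq)]^2) / [Sn4+(aq)]^3 = 7.89×10^3 (log Q = 3.897), giving E = +0.483 − (0.072/6)·(3.897) = +0.4362 V.
Finally ΔG = −nFE = −(6)(96500 C/mol)(+0.4362 V) = −253 kJ/mol.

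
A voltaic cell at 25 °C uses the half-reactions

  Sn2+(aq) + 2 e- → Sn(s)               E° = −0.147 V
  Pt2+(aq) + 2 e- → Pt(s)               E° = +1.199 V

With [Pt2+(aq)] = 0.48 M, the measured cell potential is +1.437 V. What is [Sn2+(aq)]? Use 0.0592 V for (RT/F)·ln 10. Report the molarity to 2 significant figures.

The Pt²⁺/Pt couple has the larger reduction potential, so it is the cathode: E°cell = +1.199 − (−0.147) = +1.346 V and n = 2.
Rearranging E = E° − (0.0592/n)·log Q gives log Q = 2(+1.346 − (+1.437))/0.0592 = −3.074.
For Pt2+(aq) + Sn(s) → Pt(s) + Sn2+(aq), the reaction quotient is Q = [Sn2+(aq)] / [Pt2+(aq)].
Solving for the unknown gives log [Sn2+(aq)] = −3.393, so [Sn2+(aq)] ≈ 0.00040 M.

0.00040 M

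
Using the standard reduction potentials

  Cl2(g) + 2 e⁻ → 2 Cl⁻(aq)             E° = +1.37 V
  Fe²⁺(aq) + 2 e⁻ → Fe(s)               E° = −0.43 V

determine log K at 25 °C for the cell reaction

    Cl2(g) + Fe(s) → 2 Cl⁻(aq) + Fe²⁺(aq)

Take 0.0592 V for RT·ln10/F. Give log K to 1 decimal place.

log K = 60.8

The Cl₂/Cl⁻ couple is reduced (cathode); E°cell = +1.37 − (−0.43) = +1.80 V with n = 2.
At equilibrium E = 0, so log K = nE°cell / 0.0592 = (2)(+1.80) / 0.0592 = 60.8.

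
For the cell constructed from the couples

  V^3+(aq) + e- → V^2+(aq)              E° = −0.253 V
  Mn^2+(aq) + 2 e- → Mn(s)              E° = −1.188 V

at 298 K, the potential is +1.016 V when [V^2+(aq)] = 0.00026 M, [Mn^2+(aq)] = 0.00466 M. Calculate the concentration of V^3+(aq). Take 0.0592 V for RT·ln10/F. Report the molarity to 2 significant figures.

With V³⁺/V²⁺ at the cathode and Mn²⁺/Mn at the anode, E°cell = −0.253 − (−1.188) = +0.935 V (n = 2).
Since E = E° − (0.0592/n)·log Q, log Q = n(E° − E)/0.0592 = −2.736.
The balanced reaction is 2 V^3+(aq) + Mn(s) → 2 V^2+(aq) + Mn^2+(aq), so Q = ([V^2+(aq)]^2·[Mn^2+(aq)]) / [V^3+(aq)]^2.
Solving for the unknown gives log [V^3+(aq)] = −3.383, so [V^3+(aq)] ≈ 0.00041 M.

0.00041 M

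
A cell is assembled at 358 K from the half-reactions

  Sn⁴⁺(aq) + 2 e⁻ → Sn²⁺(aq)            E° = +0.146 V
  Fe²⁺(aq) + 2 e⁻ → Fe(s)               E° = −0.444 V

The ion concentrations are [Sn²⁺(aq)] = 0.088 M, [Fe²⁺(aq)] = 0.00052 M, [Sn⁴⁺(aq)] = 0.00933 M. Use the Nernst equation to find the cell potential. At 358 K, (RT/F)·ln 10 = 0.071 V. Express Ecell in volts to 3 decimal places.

The Sn⁴⁺/Sn²⁺ couple has the more positive E°, so it is the cathode; Fe²⁺/Fe is the anode.
E°cell = E°cat − E°an = +0.146 − (−0.444) = +0.590 V; n = 2.
For the overall reaction Sn⁴⁺(aq) + Fe(s) → Sn²⁺(aq) + Fe²⁺(aq), Q = ([Sn²⁺(aq)]·[Fe²⁺(aq)]) / [Sn⁴⁺(aq)] = 0.0049, giving log Q = −2.309.
E = E° − (0.071/n)·log Q = +0.590 − (0.071/2)(−2.309) = +0.672 V.

+0.672 V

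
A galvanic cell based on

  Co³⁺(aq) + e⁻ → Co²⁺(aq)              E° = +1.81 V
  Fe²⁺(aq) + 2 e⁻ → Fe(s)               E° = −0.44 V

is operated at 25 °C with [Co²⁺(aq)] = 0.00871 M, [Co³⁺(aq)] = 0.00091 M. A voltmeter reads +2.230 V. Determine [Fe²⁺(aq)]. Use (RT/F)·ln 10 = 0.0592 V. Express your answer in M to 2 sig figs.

The Co³⁺/Co²⁺ couple has the larger reduction potential, so it is the cathode: E°cell = +1.81 − (−0.44) = +2.25 V and n = 2.
From the Nernst equation, log Q = n(E° − E)/0.0592 = 2·(+2.25 − (+2.230))/0.0592 = 0.676.
For 2 Co³⁺(aq) + Fe(s) → 2 Co²⁺(aq) + Fe²⁺(aq), the reaction quotient is Q = ([Co²⁺(aq)]^2·[Fe²⁺(aq)]) / [Co³⁺(aq)]^2.
Substituting the known concentrations and solving, log [Fe²⁺(aq)] = −1.286 and [Fe²⁺(aq)] = 0.052 M.

0.052 M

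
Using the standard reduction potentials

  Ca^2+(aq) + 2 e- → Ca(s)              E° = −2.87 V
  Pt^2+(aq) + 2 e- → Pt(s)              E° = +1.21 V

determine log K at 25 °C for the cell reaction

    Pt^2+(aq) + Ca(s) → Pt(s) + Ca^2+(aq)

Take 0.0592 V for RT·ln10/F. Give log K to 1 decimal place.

The Pt²⁺/Pt couple is reduced (cathode); E°cell = +1.21 − (−2.87) = +4.08 V with n = 2.
At equilibrium E = 0, so log K = nE°cell / 0.0592 = (2)(+4.08) / 0.0592 = 137.8.

log K = 137.8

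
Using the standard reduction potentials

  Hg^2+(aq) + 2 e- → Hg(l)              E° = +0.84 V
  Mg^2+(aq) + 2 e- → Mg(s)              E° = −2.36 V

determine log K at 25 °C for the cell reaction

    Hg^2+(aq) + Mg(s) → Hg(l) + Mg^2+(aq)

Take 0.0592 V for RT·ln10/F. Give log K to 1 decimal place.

log K = 108.1

The Hg²⁺/Hg couple is reduced (cathode); E°cell = +0.84 − (−2.36) = +3.20 V with n = 2.
At equilibrium E = 0, so log K = nE°cell / 0.0592 = (2)(+3.20) / 0.0592 = 108.1.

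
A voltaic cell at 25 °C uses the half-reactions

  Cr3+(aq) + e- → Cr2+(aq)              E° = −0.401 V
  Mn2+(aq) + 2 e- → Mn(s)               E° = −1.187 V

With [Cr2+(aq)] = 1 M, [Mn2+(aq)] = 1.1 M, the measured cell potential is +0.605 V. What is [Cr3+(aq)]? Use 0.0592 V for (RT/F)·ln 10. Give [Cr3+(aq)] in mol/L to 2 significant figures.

The Cr³⁺/Cr²⁺ couple has the larger reduction potential, so it is the cathode: E°cell = −0.401 − (−1.187) = +0.786 V and n = 2.
From the Nernst equation, log Q = n(E° − E)/0.0592 = 2·(+0.786 − (+0.605))/0.0592 = 6.115.
Balancing electrons gives 2 Cr3+(aq) + Mn(s) → 2 Cr2+(aq) + Mn2+(aq); thus Q = ([Cr2+(aq)]^2·[Mn2+(aq)]) / [Cr3+(aq)]^2.
Substituting the known concentrations and solving, log [Cr3+(aq)] = −3.037 and [Cr3+(aq)] = 0.00092 M.

0.00092 M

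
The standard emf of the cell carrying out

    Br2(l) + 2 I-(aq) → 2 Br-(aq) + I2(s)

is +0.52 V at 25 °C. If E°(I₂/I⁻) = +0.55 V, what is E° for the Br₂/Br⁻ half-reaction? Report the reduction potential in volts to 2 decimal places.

+1.07 V

In the reaction as written the Br₂/Br⁻ couple is reduced (cathode) and I₂/I⁻ is oxidized (anode), so E°cell = E°(Br₂/Br⁻) − E°(I₂/I⁻).
E°(Br₂/Br⁻) = E°cell + E°(anode) = +0.52 + (+0.55) = +1.07 V.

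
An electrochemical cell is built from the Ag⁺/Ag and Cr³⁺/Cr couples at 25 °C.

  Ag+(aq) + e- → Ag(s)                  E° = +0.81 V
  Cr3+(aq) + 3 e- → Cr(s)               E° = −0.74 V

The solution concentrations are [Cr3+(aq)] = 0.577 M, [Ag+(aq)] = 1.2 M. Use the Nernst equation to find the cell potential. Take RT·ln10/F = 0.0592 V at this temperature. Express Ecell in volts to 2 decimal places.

Since E°(Ag⁺/Ag) > E°(Cr³⁺/Cr), Ag⁺/Ag serves as the cathode.
E°cell = +0.81 − (−0.74) = +1.55 V, with n = 3 electrons transferred.
For the overall reaction 3 Ag+(aq) + Cr(s) → 3 Ag(s) + Cr3+(aq), Q = [Cr3+(aq)] / [Ag+(aq)]^3 = 0.334, giving log Q = −0.476.
By the Nernst equation, E = +1.55 − (0.0592/3)·(−0.476) = +1.56 V.

+1.56 V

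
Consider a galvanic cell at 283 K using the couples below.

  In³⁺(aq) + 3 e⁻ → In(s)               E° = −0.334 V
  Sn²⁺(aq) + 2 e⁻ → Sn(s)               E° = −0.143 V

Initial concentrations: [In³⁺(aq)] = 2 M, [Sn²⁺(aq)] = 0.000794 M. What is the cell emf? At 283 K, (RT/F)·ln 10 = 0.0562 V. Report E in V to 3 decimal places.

The Sn²⁺/Sn couple has the more positive E°, so it is the cathode; In³⁺/In is the anode.
E°cell = E°cat − E°an = −0.143 − (−0.334) = +0.191 V; n = 6.
Balancing gives 3 Sn²⁺(aq) + 2 In(s) → 3 Sn(s) + 2 In³⁺(aq); hence Q = [In³⁺(aq)]^2 / [Sn²⁺(aq)]^3 = 7.99×10^9 (log Q = 9.903).
By the Nernst equation, E = +0.191 − (0.0562/6)·(9.903) = +0.098 V.

+0.098 V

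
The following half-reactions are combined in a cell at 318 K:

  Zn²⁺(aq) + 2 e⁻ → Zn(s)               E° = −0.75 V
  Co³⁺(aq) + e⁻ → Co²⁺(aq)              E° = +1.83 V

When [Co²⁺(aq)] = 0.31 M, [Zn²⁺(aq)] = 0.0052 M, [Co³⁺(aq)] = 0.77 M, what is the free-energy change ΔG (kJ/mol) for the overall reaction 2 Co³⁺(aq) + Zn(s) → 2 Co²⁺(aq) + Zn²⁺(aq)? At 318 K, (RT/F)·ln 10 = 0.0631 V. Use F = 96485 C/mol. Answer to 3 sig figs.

−517 kJ/mol

The standard cell potential is +1.83 − (−0.75) = +2.58 V, with n = 2 electrons in the balanced equation.
The reaction quotient is ([Co²⁺(aq)]^2·[Zn²⁺(aq)]) / [Co³⁺(aq)]^2 = 0.000843; by Nernst, E = +2.58 − (0.0631/2)(−3.074) = +2.6770 V.
ΔG = −nFE = −(2)(96485)(+2.6770) J/mol = −517 kJ/mol.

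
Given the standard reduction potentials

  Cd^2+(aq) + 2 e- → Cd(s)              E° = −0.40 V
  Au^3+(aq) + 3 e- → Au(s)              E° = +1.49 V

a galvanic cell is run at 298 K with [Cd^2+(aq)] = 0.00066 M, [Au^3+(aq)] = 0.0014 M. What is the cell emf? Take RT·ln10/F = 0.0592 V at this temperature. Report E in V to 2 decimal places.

+1.93 V

The Au³⁺/Au couple has the more positive E°, so it is the cathode; Cd²⁺/Cd is the anode.
E°cell = +1.49 − (−0.40) = +1.89 V, with n = 6 electrons transferred.
For the overall reaction 2 Au^3+(aq) + 3 Cd(s) → 2 Au(s) + 3 Cd^2+(aq), Q = [Cd^2+(aq)]^3 / [Au^3+(aq)]^2 = 0.000147, giving log Q = −3.834.
By the Nernst equation, E = +1.89 − (0.0592/6)·(−3.834) = +1.93 V.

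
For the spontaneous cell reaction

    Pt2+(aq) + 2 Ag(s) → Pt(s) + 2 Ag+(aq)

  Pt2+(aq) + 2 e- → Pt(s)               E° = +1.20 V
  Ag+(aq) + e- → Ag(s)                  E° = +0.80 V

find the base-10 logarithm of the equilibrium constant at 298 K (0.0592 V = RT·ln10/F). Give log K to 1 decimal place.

log K = 13.5

The Pt²⁺/Pt couple is reduced (cathode); E°cell = +1.20 − (+0.80) = +0.40 V with n = 2.
At equilibrium E = 0, so log K = nE°cell / 0.0592 = (2)(+0.40) / 0.0592 = 13.5.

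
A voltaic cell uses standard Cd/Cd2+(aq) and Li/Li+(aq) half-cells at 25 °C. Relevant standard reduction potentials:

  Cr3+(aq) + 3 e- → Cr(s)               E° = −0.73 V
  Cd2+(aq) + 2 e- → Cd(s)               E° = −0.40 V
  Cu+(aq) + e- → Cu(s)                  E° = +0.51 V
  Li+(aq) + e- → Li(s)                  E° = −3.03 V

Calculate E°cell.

Of the two couples in this cell, the one with the more positive reduction potential is reduced at the cathode: here that is Cd²⁺/Cd (−0.40 V); Li⁺/Li (−3.03 V) is the anode.
E°cell = E°(cathode) − E°(anode) = −0.40 − (−3.03) = +2.63 V.

+2.63 V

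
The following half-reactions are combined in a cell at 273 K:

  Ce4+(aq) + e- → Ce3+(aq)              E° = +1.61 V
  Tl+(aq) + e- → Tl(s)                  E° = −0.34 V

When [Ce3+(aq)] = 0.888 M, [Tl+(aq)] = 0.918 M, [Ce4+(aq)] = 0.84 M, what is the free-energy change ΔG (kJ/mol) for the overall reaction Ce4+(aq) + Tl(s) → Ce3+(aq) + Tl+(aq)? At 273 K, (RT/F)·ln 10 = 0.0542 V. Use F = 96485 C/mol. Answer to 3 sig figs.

−188 kJ/mol

With Ce⁴⁺/Ce³⁺ reduced at the cathode, E°cell = +1.61 − (−0.34) = +1.95 V and n = 1.
Q = ([Ce3+(aq)]·[Tl+(aq)]) / [Ce4+(aq)] = 0.97, so log Q = −0.013 and E = +1.95 − (0.0542/1)(−0.013) = +1.9507 V.
Finally ΔG = −nFE = −(1)(96485 C/mol)(+1.9507 V) = −188 kJ/mol.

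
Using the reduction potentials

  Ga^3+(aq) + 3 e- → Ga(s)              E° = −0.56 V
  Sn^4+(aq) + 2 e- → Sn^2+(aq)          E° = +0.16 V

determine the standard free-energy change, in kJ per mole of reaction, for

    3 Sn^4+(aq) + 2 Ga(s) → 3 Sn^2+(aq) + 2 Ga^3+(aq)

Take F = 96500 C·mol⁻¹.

−417 kJ/mol

In the reaction as written Sn^4+(aq) is reduced, so the Sn⁴⁺/Sn²⁺ couple is the cathode and Ga³⁺/Ga is the anode.
E°cell = +0.16 − (−0.56) = +0.72 V; balancing electrons gives n = 6.
ΔG° = −nFE°cell = −(6)(96500)(+0.72) J/mol = −417 kJ/mol.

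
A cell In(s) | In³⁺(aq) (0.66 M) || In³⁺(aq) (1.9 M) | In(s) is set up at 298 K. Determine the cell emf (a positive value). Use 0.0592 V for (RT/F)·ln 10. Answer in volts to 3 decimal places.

For a concentration cell E°cell = 0, since both electrodes use the same couple.
The compartment with the higher In³⁺(aq) concentration (1.9 M) acts as the cathode; ions are reduced there and produced at the dilute (0.66 M) anode.
With n = 3, Ecell = −(0.0592/3)·log([dilute]/[conc]) = −(0.0592/3)·log(0.66/1.9) = +0.009 V.

0.009 V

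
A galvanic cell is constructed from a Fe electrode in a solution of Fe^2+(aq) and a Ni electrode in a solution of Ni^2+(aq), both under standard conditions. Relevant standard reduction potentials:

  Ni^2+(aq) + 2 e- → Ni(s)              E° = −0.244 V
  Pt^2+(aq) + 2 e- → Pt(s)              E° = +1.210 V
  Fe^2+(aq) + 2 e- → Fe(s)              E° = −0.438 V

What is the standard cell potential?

+0.194 V

Of the two couples in this cell, the one with the more positive reduction potential is reduced at the cathode: here that is Ni²⁺/Ni (−0.244 V); Fe²⁺/Fe (−0.438 V) is the anode.
E°cell = E°(cathode) − E°(anode) = −0.244 − (−0.438) = +0.194 V.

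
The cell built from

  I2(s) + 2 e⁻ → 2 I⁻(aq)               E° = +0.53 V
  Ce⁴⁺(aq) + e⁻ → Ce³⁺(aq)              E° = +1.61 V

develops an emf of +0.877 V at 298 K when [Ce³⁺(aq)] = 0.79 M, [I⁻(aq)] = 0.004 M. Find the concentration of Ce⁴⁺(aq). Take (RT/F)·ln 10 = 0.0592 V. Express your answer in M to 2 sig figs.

With Ce⁴⁺/Ce³⁺ at the cathode and I₂/I⁻ at the anode, E°cell = +1.61 − (+0.53) = +1.08 V (n = 2).
Since E = E° − (0.0592/n)·log Q, log Q = n(E° − E)/0.0592 = 6.858.
The balanced reaction is 2 Ce⁴⁺(aq) + 2 I⁻(aq) → 2 Ce³⁺(aq) + I2(s), so Q = [Ce³⁺(aq)]^2 / ([Ce⁴⁺(aq)]^2·[I⁻(aq)]^2).
Solving for the unknown gives log [Ce⁴⁺(aq)] = −1.133, so [Ce⁴⁺(aq)] ≈ 0.074 M.

0.074 M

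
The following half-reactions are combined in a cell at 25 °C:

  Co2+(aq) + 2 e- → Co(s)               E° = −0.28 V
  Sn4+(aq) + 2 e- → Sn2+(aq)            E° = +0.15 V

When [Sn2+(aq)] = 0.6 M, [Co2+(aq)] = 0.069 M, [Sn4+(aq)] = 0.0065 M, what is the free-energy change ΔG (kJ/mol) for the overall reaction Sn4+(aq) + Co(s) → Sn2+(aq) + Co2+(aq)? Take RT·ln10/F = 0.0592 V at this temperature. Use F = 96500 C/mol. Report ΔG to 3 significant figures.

E°cell = +0.15 − (−0.28) = +0.43 V; the balanced reaction transfers n = 2 electrons.
Q = ([Sn2+(aq)]·[Co2+(aq)]) / [Sn4+(aq)] = 6.37, so log Q = 0.804 and E = +0.43 − (0.0592/2)(0.804) = +0.4062 V.
Then ΔG = −nFE = −2 × 96500 × +0.4062 J/mol = −78.4 kJ/mol.

−78.4 kJ/mol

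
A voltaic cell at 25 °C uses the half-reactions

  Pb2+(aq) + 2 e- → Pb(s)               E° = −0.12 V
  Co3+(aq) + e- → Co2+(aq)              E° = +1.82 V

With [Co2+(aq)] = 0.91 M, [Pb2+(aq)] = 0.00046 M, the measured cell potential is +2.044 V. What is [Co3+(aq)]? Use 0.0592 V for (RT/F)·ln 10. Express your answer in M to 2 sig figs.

1.1 M

The Co³⁺/Co²⁺ couple has the larger reduction potential, so it is the cathode: E°cell = +1.82 − (−0.12) = +1.94 V and n = 2.
Since E = E° − (0.0592/n)·log Q, log Q = n(E° − E)/0.0592 = −3.514.
Balancing electrons gives 2 Co3+(aq) + Pb(s) → 2 Co2+(aq) + Pb2+(aq); thus Q = ([Co2+(aq)]^2·[Pb2+(aq)]) / [Co3+(aq)]^2.
Isolating [Co3+(aq)] in Q = 10^{−3.514} yields log [Co3+(aq)] = 0.047, i.e. 1.1 M.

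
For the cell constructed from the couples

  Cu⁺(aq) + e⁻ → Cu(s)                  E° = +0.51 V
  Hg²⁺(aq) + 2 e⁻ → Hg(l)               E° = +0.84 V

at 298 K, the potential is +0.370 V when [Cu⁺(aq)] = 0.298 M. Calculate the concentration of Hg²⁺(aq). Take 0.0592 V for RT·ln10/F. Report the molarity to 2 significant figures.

2.0 M

The Hg²⁺/Hg couple has the larger reduction potential, so it is the cathode: E°cell = +0.84 − (+0.51) = +0.33 V and n = 2.
From the Nernst equation, log Q = n(E° − E)/0.0592 = 2·(+0.33 − (+0.370))/0.0592 = −1.351.
For Hg²⁺(aq) + 2 Cu(s) → Hg(l) + 2 Cu⁺(aq), the reaction quotient is Q = [Cu⁺(aq)]^2 / [Hg²⁺(aq)].
Substituting the known concentrations and solving, log [Hg²⁺(aq)] = 0.299 and [Hg²⁺(aq)] = 2.0 M.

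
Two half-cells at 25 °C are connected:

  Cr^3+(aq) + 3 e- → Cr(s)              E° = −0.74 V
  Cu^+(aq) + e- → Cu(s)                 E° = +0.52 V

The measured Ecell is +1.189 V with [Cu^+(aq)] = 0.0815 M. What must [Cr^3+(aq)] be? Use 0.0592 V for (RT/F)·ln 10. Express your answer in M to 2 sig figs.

The Cu⁺/Cu couple has the larger reduction potential, so it is the cathode: E°cell = +0.52 − (−0.74) = +1.26 V and n = 3.
From the Nernst equation, log Q = n(E° − E)/0.0592 = 3·(+1.26 − (+1.189))/0.0592 = 3.598.
Balancing electrons gives 3 Cu^+(aq) + Cr(s) → 3 Cu(s) + Cr^3+(aq); thus Q = [Cr^3+(aq)] / [Cu^+(aq)]^3.
Solving for the unknown gives log [Cr^3+(aq)] = 0.331, so [Cr^3+(aq)] ≈ 2.1 M.

2.1 M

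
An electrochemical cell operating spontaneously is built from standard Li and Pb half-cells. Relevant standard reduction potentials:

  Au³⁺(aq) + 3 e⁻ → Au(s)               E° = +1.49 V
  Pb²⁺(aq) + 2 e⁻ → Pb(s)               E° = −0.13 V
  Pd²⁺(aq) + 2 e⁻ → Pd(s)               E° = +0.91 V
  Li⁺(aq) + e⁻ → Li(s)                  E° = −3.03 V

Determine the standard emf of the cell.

+2.90 V

Of the two couples in this cell, the one with the more positive reduction potential is reduced at the cathode: here that is Pb²⁺/Pb (−0.13 V); Li⁺/Li (−3.03 V) is the anode.
E°cell = E°(cathode) − E°(anode) = −0.13 − (−3.03) = +2.90 V.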